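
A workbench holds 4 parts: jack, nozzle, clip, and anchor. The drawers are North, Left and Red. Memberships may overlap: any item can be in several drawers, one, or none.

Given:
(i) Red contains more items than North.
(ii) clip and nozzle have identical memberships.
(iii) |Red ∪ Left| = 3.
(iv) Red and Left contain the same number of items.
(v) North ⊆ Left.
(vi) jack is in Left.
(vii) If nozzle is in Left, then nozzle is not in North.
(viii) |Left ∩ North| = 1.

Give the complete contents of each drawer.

North = {jack}; Left = {clip, jack, nozzle}; Red = {clip, jack, nozzle}

From (vi): jack ∈ Left.
Suppose jack ∉ North: no assignment then satisfies all the clues, so jack ∈ North.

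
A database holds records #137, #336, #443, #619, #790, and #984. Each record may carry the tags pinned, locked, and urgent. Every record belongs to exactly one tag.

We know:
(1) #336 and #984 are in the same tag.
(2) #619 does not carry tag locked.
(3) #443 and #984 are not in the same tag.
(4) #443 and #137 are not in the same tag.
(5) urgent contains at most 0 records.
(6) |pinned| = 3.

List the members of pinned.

pinned = {#443, #619, #790}

From (2): #619 ∉ locked.
(5): urgent already has 0, so the rest are out.
Only one tag left: #619 ∈ pinned.
Suppose #137 ∈ pinned: no assignment then satisfies all the clues, so #137 ∉ pinned.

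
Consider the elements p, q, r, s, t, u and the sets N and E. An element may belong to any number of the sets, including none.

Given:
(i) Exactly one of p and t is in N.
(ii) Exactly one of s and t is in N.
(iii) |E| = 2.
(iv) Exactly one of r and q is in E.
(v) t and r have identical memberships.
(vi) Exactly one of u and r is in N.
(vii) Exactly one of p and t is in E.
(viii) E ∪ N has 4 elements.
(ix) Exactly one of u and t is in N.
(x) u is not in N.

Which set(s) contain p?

p: E

From (x): u ∉ N.
(vi) (exactly one): r ∈ N.
(ix) (exactly one): t ∈ N.
(i) (exactly one): p ∉ N.
(ii) (exactly one): s ∉ N.
Suppose p ∉ E: no assignment then satisfies all the clues, so p ∈ E.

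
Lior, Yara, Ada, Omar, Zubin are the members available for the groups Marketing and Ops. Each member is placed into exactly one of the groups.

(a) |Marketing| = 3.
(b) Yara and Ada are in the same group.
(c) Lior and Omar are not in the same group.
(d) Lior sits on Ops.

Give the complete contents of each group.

Marketing = {Ada, Omar, Yara}; Ops = {Lior, Zubin}

From (d): Lior ∈ Ops.
(c): Omar ∉ Ops.
Only one group left: Omar ∈ Marketing.
Suppose Yara ∉ Marketing: no assignment then satisfies all the clues, so Yara ∈ Marketing.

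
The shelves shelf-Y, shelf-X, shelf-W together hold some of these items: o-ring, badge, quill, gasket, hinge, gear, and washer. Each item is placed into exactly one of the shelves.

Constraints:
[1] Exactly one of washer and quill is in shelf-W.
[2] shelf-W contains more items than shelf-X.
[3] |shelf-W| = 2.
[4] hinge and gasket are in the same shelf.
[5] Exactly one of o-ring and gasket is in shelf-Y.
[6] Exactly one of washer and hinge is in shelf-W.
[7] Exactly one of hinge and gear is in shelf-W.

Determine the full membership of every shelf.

shelf-Y = {badge, gasket, hinge, quill}; shelf-X = {o-ring}; shelf-W = {gear, washer}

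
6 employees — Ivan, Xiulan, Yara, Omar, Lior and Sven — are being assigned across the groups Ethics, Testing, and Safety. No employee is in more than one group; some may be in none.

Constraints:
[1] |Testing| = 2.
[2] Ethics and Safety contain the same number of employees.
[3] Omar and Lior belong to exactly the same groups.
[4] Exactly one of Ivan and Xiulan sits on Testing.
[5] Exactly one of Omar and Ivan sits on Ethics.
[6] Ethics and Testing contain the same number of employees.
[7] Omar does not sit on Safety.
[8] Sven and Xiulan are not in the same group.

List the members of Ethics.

Ethics = {Lior, Omar}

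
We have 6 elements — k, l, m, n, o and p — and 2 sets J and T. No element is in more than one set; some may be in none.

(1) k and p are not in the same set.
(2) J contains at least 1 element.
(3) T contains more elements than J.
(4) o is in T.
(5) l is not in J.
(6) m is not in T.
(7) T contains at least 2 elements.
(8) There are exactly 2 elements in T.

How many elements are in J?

1

From (4): o ∈ T.
From (5): l ∉ J.
From (6): m ∉ T.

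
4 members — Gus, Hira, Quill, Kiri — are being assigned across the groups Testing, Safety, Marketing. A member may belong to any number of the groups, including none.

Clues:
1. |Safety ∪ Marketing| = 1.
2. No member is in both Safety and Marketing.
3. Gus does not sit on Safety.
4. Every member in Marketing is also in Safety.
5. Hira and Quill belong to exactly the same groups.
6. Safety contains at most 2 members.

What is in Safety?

Safety = {Kiri}

From (3): Gus ∉ Safety.
(4) contrapositive: Gus ∉ Marketing.
Suppose Hira ∈ Safety: no assignment then satisfies all the clues, so Hira ∉ Safety.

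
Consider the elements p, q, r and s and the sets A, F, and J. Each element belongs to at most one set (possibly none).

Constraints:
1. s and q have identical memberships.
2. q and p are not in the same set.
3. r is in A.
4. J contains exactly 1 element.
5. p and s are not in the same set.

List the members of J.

J = {p}

From (3): r ∈ A.
Suppose p ∉ J: no assignment then satisfies all the clues, so p ∈ J.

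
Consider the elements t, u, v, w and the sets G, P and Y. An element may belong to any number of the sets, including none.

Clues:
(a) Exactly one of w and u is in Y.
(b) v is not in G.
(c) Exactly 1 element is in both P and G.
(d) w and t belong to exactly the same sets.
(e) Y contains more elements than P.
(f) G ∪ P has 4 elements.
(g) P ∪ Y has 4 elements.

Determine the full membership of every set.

G = {t, u, w}; P = {u, v}; Y = {t, v, w}

From (b): v ∉ G.
Suppose t ∉ G: no assignment then satisfies all the clues, so t ∈ G.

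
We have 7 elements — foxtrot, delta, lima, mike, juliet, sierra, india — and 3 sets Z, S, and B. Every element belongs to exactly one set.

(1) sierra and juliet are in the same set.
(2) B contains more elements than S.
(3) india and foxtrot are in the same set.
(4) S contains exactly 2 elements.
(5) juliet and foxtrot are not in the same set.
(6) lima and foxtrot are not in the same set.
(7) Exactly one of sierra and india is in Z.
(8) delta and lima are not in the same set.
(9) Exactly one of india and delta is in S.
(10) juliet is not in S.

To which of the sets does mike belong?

mike: S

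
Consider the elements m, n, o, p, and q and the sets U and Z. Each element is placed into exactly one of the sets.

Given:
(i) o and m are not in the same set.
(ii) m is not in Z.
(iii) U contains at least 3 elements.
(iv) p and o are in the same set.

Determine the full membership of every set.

U = {m, n, q}; Z = {o, p}

From (ii): m ∉ Z.
Only one set left: m ∈ U.
(i): o ∉ U.
(iv): p matches o: p ∉ U.
Only one set left: o ∈ Z.
Only one set left: p ∈ Z.
(iii): only 3 candidates remain for U, so all are in.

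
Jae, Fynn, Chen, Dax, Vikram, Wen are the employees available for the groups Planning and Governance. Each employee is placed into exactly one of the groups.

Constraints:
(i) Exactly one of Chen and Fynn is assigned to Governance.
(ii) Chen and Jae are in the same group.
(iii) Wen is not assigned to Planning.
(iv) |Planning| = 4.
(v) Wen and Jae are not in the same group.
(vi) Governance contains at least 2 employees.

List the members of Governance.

From (iii): Wen ∉ Planning.
Only one group left: Wen ∈ Governance.
(v): Jae ∉ Governance.
Only one group left: Jae ∈ Planning.
(ii): Chen matches Jae: Chen ∈ Planning.
(i) (exactly one): Fynn ∈ Governance.
(iv): only 4 candidates remain for Planning, so all are in.

Governance = {Fynn, Wen}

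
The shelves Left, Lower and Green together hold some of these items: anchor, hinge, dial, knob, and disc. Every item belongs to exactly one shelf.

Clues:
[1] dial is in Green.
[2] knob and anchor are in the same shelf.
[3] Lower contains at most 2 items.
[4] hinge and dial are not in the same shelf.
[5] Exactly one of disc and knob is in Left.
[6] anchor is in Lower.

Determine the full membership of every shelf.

From (1): dial ∈ Green.
From (6): anchor ∈ Lower.
(2): knob matches anchor: knob ∉ Left.
(2): knob matches anchor: knob ∈ Lower.
(3): Lower already has 2, so the rest are out.
(4): hinge ∉ Green.
(5) (exactly one): disc ∈ Left.
Only one shelf left: hinge ∈ Left.

Left = {disc, hinge}; Lower = {anchor, knob}; Green = {dial}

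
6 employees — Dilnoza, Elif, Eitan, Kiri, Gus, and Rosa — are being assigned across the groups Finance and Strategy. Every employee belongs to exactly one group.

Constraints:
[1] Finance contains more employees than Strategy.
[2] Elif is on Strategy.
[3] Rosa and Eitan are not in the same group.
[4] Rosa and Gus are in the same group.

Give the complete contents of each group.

Finance = {Dilnoza, Gus, Kiri, Rosa}; Strategy = {Eitan, Elif}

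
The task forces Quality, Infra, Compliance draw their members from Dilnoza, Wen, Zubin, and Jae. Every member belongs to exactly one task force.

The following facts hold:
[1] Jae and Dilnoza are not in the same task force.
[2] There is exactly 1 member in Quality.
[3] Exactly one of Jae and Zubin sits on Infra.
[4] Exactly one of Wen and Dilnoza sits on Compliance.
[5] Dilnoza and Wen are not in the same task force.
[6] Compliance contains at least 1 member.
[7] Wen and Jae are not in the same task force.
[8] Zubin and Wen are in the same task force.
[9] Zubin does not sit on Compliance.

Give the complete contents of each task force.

Quality = {Jae}; Infra = {Wen, Zubin}; Compliance = {Dilnoza}

From (9): Zubin ∉ Compliance.
(8): Wen matches Zubin: Wen ∉ Compliance.
(4) (exactly one): Dilnoza ∈ Compliance.
(1): Jae ∉ Compliance.
Suppose Wen ∈ Quality: no assignment then satisfies all the clues, so Wen ∉ Quality.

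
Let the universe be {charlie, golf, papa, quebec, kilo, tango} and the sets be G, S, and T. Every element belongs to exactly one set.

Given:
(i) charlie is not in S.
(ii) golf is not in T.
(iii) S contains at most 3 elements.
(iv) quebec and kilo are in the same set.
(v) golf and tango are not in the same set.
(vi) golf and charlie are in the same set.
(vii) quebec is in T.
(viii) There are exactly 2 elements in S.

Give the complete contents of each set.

From (i): charlie ∉ S.
From (ii): golf ∉ T.
From (vii): quebec ∈ T.
(iv): kilo matches quebec: kilo ∉ G.
(iv): kilo matches quebec: kilo ∉ S.
(iv): kilo matches quebec: kilo ∈ T.
(vi): golf matches charlie: golf ∉ S.
(vi): charlie matches golf: charlie ∉ T.
(viii): only 2 candidates remain for S, so all are in.
Only one set left: charlie ∈ G.
Only one set left: golf ∈ G.

G = {charlie, golf}; S = {papa, tango}; T = {kilo, quebec}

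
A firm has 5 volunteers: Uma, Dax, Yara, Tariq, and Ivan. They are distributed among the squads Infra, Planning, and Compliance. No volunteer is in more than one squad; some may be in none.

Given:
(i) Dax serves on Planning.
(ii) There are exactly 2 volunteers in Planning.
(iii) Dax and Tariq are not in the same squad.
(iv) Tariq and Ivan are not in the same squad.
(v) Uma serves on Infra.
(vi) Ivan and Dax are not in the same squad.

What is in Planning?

From (i): Dax ∈ Planning.
From (v): Uma ∈ Infra.
(iii): Tariq ∉ Planning.
(vi): Ivan ∉ Planning.
(ii): only 2 candidates remain for Planning, so all are in.

Planning = {Dax, Yara}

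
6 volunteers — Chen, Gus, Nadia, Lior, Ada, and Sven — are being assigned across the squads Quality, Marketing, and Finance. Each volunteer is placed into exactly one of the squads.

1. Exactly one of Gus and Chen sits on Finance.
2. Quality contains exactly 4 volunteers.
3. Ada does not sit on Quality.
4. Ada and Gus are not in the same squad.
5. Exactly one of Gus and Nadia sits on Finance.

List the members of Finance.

Finance = {Gus}

From (3): Ada ∉ Quality.
Suppose Chen ∈ Finance: no assignment then satisfies all the clues, so Chen ∉ Finance.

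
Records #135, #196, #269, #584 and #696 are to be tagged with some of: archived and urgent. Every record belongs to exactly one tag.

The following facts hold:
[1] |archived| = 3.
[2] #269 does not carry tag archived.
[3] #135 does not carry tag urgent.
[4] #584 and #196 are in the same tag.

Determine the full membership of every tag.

archived = {#135, #196, #584}; urgent = {#269, #696}

From (2): #269 ∉ archived.
From (3): #135 ∉ urgent.
Only one tag left: #135 ∈ archived.
Only one tag left: #269 ∈ urgent.
Suppose #196 ∉ archived: no assignment then satisfies all the clues, so #196 ∈ archived.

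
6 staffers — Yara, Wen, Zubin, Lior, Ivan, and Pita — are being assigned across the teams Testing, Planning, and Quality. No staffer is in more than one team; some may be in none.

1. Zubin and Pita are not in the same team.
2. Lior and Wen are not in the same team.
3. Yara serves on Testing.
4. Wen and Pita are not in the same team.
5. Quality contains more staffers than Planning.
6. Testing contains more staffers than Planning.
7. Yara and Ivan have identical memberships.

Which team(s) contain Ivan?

From (3): Yara ∈ Testing.
(7): Ivan matches Yara: Ivan ∈ Testing.

Ivan: Testing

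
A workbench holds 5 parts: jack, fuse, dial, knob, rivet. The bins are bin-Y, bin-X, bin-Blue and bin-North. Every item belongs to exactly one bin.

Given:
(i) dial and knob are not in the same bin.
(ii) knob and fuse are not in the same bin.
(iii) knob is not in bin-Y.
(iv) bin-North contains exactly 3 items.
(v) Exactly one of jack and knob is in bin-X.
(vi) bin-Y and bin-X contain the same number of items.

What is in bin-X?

bin-X = {knob}

From (iii): knob ∉ bin-Y.
Suppose jack ∈ bin-X: no assignment then satisfies all the clues, so jack ∉ bin-X.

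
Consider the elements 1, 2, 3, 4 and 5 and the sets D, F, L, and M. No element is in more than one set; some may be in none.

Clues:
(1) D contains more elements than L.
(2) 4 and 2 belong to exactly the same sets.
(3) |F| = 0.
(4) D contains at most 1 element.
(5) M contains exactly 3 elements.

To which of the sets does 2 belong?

2: M

(3): F already has 0, so the rest are out.
Suppose 2 ∈ D: no assignment then satisfies all the clues, so 2 ∉ D.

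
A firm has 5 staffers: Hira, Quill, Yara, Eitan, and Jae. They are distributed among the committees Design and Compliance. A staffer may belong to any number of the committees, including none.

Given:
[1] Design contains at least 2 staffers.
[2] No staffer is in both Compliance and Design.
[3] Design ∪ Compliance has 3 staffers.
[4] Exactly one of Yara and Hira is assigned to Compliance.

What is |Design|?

2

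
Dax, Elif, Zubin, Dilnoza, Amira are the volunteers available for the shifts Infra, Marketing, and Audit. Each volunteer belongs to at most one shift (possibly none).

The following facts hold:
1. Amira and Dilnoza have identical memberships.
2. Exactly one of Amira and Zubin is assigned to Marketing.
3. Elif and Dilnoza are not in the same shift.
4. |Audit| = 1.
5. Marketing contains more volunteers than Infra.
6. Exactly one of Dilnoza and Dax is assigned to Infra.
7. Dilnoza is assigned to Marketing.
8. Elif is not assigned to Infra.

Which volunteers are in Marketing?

From (7): Dilnoza ∈ Marketing.
From (8): Elif ∉ Infra.
(1): Amira matches Dilnoza: Amira ∉ Infra.
(1): Amira matches Dilnoza: Amira ∈ Marketing.
(2) (exactly one): Zubin ∉ Marketing.
(3): Elif ∉ Marketing.
(6) (exactly one): Dax ∈ Infra.

Marketing = {Amira, Dilnoza}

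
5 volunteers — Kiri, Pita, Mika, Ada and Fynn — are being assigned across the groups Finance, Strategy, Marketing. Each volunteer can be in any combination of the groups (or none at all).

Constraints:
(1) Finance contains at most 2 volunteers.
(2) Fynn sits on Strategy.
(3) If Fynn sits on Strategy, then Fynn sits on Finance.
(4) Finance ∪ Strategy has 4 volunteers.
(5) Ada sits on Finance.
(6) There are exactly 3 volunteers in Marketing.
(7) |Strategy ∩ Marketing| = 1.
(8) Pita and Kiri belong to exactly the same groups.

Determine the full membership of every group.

Finance = {Ada, Fynn}; Strategy = {Fynn, Kiri, Pita}; Marketing = {Ada, Fynn, Mika}

From (2): Fynn ∈ Strategy.
From (5): Ada ∈ Finance.
(3): Fynn ∈ Finance.
(1): Finance already has 2, so the rest are out.
Suppose Kiri ∉ Strategy: no assignment then satisfies all the clues, so Kiri ∈ Strategy.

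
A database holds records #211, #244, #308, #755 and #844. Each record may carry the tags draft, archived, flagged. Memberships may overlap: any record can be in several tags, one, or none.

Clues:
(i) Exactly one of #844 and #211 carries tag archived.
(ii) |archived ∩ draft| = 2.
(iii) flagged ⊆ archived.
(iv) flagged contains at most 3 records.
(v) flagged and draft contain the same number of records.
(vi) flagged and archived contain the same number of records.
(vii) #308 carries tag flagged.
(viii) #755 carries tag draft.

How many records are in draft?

3

From (vii): #308 ∈ flagged.
From (viii): #755 ∈ draft.
(iii) with #308 ∈ flagged: #308 ∈ archived.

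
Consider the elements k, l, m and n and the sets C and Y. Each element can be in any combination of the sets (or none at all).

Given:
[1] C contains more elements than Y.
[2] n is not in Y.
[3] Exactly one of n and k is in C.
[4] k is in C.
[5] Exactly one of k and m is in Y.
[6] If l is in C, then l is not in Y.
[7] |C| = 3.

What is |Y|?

From (2): n ∉ Y.
From (4): k ∈ C.
(3) (exactly one): n ∉ C.
(7): only 3 candidates remain for C, so all are in.
(6): l ∉ Y.

1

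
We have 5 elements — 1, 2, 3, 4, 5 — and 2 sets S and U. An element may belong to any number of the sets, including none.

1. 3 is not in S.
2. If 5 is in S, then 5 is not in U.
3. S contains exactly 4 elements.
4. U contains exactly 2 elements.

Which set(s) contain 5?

From (1): 3 ∉ S.
(3): only 4 candidates remain for S, so all are in.
(2): 5 ∉ U.

5: S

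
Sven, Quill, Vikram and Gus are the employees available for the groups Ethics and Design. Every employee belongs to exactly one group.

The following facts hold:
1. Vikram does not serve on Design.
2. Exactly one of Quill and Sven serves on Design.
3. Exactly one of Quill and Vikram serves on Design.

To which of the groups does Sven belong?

Sven: Ethics

From (1): Vikram ∉ Design.
(3) (exactly one): Quill ∈ Design.
Only one group left: Vikram ∈ Ethics.
(2) (exactly one): Sven ∉ Design.
Only one group left: Sven ∈ Ethics.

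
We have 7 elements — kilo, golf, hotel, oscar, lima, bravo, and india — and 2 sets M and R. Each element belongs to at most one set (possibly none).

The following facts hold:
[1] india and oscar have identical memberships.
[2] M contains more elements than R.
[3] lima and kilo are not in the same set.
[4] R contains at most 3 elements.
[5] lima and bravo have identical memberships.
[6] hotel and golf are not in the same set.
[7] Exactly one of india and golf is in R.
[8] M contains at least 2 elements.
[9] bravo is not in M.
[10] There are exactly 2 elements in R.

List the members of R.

R = {golf, kilo}

From (9): bravo ∉ M.
(5): lima matches bravo: lima ∉ M.
Suppose kilo ∉ R: no assignment then satisfies all the clues, so kilo ∈ R.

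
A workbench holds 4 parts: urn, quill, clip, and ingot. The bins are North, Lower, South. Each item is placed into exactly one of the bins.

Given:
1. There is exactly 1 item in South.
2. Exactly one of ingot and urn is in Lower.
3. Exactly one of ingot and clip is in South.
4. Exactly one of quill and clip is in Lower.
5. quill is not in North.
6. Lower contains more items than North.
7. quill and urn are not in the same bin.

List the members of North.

From (5): quill ∉ North.
Suppose urn ∉ North: no assignment then satisfies all the clues, so urn ∈ North.

North = {urn}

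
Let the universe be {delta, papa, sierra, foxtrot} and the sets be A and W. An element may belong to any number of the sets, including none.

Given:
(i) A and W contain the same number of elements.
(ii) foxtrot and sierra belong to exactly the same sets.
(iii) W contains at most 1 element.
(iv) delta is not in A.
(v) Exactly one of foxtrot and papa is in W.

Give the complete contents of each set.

From (iv): delta ∉ A.
Suppose delta ∈ W: no assignment then satisfies all the clues, so delta ∉ W.

A = {papa}; W = {papa}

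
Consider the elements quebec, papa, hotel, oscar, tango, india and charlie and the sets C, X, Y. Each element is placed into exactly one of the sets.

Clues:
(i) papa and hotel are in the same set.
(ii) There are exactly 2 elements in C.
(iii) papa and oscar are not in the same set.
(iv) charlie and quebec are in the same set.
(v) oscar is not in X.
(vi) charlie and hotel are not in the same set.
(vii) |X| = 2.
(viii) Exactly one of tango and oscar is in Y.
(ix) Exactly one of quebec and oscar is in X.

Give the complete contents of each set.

C = {india, oscar}; X = {charlie, quebec}; Y = {hotel, papa, tango}

From (v): oscar ∉ X.
(ix) (exactly one): quebec ∈ X.
(iv): charlie matches quebec: charlie ∉ C.
(iv): charlie matches quebec: charlie ∈ X.
(vi): hotel ∉ X.
(vii): X already has 2, so the rest are out.
Suppose papa ∈ C: no assignment then satisfies all the clues, so papa ∉ C.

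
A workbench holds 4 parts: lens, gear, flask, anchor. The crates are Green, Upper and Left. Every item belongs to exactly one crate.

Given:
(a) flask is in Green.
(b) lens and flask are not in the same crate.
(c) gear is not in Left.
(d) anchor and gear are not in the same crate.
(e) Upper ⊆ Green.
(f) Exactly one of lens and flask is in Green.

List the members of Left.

Left = {anchor, lens}

From (a): flask ∈ Green.
From (c): gear ∉ Left.
(b): lens ∉ Green.
(e) contrapositive: lens ∉ Upper.
Only one crate left: lens ∈ Left.
Suppose anchor ∉ Left: no assignment then satisfies all the clues, so anchor ∈ Left.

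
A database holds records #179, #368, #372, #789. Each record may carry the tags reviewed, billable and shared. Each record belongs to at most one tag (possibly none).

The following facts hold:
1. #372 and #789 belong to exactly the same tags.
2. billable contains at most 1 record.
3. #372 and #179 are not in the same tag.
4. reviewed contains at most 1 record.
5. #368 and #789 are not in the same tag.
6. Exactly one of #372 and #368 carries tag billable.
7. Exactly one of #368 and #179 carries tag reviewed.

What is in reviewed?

reviewed = {#179}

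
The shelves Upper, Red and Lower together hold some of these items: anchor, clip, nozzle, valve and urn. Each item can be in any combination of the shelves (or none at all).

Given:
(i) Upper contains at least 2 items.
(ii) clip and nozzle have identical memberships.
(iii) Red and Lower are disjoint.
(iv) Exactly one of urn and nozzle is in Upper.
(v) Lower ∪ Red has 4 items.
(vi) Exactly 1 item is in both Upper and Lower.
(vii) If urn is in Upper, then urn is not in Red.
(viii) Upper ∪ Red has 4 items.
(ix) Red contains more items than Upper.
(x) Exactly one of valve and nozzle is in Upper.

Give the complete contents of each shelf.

Upper = {urn, valve}; Red = {clip, nozzle, valve}; Lower = {urn}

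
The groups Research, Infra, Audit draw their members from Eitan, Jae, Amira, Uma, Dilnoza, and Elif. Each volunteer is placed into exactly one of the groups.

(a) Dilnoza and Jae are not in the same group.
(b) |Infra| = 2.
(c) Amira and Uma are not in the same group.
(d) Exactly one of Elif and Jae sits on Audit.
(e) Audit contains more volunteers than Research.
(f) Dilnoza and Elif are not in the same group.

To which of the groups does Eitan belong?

Eitan: Audit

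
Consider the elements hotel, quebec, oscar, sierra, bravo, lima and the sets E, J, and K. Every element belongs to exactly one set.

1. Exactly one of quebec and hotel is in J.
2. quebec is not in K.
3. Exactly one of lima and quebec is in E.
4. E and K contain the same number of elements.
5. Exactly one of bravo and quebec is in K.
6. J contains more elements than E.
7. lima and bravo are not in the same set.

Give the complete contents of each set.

E = {quebec}; J = {hotel, lima, oscar, sierra}; K = {bravo}

From (2): quebec ∉ K.
(5) (exactly one): bravo ∈ K.
(7): lima ∉ K.
Suppose hotel ∈ E: no assignment then satisfies all the clues, so hotel ∉ E.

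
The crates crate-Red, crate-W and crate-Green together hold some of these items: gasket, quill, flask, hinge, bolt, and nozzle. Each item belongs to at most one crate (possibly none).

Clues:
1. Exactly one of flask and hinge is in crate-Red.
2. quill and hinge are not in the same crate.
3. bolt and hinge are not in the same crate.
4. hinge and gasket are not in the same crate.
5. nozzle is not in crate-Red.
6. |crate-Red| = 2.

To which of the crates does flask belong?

From (5): nozzle ∉ crate-Red.
Suppose flask ∉ crate-Red: no assignment then satisfies all the clues, so flask ∈ crate-Red.

flask: crate-Red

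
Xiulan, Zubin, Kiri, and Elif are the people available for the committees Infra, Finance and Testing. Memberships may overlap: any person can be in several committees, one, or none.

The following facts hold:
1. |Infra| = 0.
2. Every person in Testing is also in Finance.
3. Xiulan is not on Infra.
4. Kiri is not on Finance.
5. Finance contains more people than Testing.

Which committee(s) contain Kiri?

Kiri: none

From (3): Xiulan ∉ Infra.
From (4): Kiri ∉ Finance.
(1): Infra already has 0, so the rest are out.
(2) contrapositive: Kiri ∉ Testing.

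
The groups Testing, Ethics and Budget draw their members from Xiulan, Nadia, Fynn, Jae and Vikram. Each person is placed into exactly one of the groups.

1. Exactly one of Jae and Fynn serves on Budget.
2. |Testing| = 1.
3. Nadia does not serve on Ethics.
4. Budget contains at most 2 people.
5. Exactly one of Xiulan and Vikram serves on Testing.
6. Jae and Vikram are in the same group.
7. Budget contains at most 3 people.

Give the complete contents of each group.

Testing = {Xiulan}; Ethics = {Jae, Vikram}; Budget = {Fynn, Nadia}

From (3): Nadia ∉ Ethics.
Suppose Xiulan ∉ Testing: no assignment then satisfies all the clues, so Xiulan ∈ Testing.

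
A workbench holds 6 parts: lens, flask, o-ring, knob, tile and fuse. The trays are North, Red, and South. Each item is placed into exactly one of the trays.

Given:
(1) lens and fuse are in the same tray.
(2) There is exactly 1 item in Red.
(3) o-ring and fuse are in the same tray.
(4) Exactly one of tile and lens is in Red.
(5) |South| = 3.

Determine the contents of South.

South = {fuse, lens, o-ring}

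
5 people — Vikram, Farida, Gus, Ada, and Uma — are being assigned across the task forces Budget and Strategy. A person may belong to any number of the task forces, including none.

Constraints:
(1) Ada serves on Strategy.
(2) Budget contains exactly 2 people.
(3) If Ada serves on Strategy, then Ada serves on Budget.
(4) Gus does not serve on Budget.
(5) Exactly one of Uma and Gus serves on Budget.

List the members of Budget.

From (1): Ada ∈ Strategy.
From (4): Gus ∉ Budget.
(3): Ada ∈ Budget.
(5) (exactly one): Uma ∈ Budget.
(2): Budget already has 2, so the rest are out.

Budget = {Ada, Uma}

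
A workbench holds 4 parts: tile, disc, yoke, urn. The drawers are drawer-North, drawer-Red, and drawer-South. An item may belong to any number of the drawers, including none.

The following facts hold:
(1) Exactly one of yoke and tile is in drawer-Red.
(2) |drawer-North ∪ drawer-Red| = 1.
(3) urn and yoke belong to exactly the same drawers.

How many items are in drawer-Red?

1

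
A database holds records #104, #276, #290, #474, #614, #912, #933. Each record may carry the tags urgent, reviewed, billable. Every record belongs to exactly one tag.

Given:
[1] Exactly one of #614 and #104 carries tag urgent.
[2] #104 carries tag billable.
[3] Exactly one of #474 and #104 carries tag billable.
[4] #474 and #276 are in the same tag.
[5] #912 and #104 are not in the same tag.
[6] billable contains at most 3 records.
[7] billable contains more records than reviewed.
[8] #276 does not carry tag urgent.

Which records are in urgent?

urgent = {#614, #912}

From (2): #104 ∈ billable.
From (8): #276 ∉ urgent.
(1) (exactly one): #614 ∈ urgent.
(3) (exactly one): #474 ∉ billable.
(4): #474 matches #276: #474 ∉ urgent.
(4): #276 matches #474: #276 ∉ billable.
(5): #912 ∉ billable.
Only one tag left: #276 ∈ reviewed.
Only one tag left: #474 ∈ reviewed.
Suppose #290 ∈ urgent: no assignment then satisfies all the clues, so #290 ∉ urgent.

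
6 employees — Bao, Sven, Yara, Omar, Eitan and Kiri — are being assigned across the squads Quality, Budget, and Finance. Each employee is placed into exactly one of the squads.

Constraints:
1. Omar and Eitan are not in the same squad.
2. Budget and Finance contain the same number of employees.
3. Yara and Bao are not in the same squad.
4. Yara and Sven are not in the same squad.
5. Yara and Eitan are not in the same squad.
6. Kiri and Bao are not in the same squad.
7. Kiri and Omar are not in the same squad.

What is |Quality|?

2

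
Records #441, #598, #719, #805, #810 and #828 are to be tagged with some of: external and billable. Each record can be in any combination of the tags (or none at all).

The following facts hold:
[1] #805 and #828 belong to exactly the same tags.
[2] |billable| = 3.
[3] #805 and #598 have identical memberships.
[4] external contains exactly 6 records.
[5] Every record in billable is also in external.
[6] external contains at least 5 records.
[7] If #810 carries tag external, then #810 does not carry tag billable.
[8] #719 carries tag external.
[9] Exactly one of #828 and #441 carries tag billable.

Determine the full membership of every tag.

external = {#441, #598, #719, #805, #810, #828}; billable = {#598, #805, #828}

From (8): #719 ∈ external.
(4): only 6 candidates remain for external, so all are in.
(7): #810 ∉ billable.
Suppose #441 ∈ billable: no assignment then satisfies all the clues, so #441 ∉ billable.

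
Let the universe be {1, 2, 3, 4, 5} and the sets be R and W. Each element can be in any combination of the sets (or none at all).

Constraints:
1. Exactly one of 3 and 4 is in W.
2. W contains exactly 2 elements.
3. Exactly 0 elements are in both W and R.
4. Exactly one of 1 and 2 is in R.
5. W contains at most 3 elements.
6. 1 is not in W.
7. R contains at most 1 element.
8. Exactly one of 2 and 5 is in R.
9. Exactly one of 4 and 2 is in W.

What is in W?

W = {4, 5}

From (6): 1 ∉ W.
Suppose 2 ∈ W: no assignment then satisfies all the clues, so 2 ∉ W.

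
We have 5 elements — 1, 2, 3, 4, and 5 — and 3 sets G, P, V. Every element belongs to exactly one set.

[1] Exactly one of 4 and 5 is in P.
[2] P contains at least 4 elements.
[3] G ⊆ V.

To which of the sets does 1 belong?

1: P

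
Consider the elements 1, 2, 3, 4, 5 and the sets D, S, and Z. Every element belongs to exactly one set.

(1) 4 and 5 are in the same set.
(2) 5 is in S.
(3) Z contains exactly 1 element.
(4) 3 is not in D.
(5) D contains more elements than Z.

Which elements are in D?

D = {1, 2}

From (2): 5 ∈ S.
From (4): 3 ∉ D.
(1): 4 matches 5: 4 ∉ D.
(1): 4 matches 5: 4 ∈ S.
Suppose 1 ∉ D: no assignment then satisfies all the clues, so 1 ∈ D.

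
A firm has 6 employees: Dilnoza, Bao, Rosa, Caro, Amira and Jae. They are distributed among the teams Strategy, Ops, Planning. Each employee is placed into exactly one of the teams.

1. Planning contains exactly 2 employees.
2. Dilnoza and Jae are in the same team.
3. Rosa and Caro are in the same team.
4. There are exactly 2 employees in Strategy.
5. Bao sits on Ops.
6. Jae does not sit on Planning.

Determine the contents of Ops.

Ops = {Amira, Bao}

From (5): Bao ∈ Ops.
From (6): Jae ∉ Planning.
(2): Dilnoza matches Jae: Dilnoza ∉ Planning.
Suppose Dilnoza ∈ Ops: no assignment then satisfies all the clues, so Dilnoza ∉ Ops.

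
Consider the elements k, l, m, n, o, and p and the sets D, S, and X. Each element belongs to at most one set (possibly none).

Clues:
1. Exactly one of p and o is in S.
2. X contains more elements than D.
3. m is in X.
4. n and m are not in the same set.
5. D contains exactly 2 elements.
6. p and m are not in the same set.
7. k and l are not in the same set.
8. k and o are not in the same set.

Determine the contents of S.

From (3): m ∈ X.
(4): n ∉ X.
(6): p ∉ X.
Suppose k ∈ S: no assignment then satisfies all the clues, so k ∉ S.

S = {p}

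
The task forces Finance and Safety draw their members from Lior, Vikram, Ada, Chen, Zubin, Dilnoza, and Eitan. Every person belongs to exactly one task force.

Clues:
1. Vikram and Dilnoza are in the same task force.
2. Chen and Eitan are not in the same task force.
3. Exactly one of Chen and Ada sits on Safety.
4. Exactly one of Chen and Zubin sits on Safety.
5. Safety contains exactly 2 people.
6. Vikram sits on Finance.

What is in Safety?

Safety = {Chen, Lior}

From (6): Vikram ∈ Finance.
(1): Dilnoza matches Vikram: Dilnoza ∈ Finance.
Suppose Lior ∉ Safety: no assignment then satisfies all the clues, so Lior ∈ Safety.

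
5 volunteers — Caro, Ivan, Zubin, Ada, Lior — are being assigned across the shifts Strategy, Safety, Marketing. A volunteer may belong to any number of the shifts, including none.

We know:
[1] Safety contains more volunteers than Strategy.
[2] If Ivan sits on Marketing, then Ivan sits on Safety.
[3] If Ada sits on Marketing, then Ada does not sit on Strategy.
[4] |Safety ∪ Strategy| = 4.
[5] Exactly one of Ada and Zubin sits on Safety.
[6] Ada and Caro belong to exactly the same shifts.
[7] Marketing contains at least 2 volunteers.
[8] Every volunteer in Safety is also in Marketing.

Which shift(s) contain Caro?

Caro: Marketing, Safety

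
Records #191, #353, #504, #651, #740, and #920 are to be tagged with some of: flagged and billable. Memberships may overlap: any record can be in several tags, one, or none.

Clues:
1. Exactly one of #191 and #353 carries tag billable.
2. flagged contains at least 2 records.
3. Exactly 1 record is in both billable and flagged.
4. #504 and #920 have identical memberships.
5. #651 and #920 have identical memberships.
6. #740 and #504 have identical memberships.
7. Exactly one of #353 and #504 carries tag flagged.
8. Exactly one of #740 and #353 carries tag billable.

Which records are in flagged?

flagged = {#191, #353}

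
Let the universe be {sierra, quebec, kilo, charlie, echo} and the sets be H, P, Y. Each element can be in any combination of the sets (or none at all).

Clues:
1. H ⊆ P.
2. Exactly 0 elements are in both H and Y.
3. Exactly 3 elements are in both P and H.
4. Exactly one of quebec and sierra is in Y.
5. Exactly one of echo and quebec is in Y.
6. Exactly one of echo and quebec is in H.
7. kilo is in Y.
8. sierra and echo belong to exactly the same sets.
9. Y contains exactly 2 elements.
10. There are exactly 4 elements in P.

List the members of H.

H = {charlie, echo, sierra}

From (7): kilo ∈ Y.
Suppose sierra ∉ H: no assignment then satisfies all the clues, so sierra ∈ H.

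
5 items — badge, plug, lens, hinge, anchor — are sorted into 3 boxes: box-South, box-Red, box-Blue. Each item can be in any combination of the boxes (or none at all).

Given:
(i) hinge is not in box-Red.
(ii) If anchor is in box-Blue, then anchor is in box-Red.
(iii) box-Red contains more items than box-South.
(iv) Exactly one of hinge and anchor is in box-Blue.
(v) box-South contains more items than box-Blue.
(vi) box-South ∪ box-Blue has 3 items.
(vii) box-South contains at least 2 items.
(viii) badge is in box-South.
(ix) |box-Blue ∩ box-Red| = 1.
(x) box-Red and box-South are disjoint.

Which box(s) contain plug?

plug: box-Red

From (i): hinge ∉ box-Red.
From (viii): badge ∈ box-South.
(x) (disjoint): badge ∉ box-Red.
Suppose plug ∈ box-South: no assignment then satisfies all the clues, so plug ∉ box-South.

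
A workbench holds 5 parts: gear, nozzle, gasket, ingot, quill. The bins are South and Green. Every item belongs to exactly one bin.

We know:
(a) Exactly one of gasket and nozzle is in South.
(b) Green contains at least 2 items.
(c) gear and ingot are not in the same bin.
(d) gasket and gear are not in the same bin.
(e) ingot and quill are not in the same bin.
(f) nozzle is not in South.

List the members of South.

South = {gasket, ingot}

From (f): nozzle ∉ South.
(a) (exactly one): gasket ∈ South.
(d): gear ∉ South.
Only one bin left: gear ∈ Green.
Only one bin left: nozzle ∈ Green.
(c): ingot ∉ Green.
Only one bin left: ingot ∈ South.
(e): quill ∉ South.
Only one bin left: quill ∈ Green.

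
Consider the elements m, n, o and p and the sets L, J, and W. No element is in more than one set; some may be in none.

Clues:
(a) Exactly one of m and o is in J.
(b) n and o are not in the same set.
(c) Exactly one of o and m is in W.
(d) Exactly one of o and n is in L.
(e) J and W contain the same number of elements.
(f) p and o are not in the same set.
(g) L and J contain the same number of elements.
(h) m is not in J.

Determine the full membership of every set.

L = {n}; J = {o}; W = {m}

From (h): m ∉ J.
(a) (exactly one): o ∈ J.
(b): n ∉ J.
(c) (exactly one): m ∈ W.
(d) (exactly one): n ∈ L.
(f): p ∉ J.
Suppose p ∈ L: no assignment then satisfies all the clues, so p ∉ L.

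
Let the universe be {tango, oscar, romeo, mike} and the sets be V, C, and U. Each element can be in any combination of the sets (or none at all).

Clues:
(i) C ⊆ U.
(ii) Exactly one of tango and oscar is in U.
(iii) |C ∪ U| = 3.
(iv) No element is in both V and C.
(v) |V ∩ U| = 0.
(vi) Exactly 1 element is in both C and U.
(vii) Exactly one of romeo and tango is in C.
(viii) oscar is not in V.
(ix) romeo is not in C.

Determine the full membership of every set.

V = {}; C = {tango}; U = {mike, romeo, tango}

From (viii): oscar ∉ V.
From (ix): romeo ∉ C.
(vii) (exactly one): tango ∈ C.
(i) with tango ∈ C: tango ∈ U.
(ii) (exactly one): oscar ∉ U.
(iv) (disjoint): tango ∉ V.
(i) contrapositive: oscar ∉ C.
Suppose romeo ∈ V: no assignment then satisfies all the clues, so romeo ∉ V.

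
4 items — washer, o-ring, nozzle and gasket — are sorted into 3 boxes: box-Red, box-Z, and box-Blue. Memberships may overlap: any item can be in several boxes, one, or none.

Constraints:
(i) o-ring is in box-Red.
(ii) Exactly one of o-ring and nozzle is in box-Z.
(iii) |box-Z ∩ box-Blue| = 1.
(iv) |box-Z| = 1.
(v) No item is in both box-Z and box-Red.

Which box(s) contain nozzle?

nozzle: box-Blue, box-Z

From (i): o-ring ∈ box-Red.
(v) (disjoint): o-ring ∉ box-Z.
(ii) (exactly one): nozzle ∈ box-Z.
(iv): box-Z already has 1, so the rest are out.
(v) (disjoint): nozzle ∉ box-Red.
Suppose nozzle ∉ box-Blue: no assignment then satisfies all the clues, so nozzle ∈ box-Blue.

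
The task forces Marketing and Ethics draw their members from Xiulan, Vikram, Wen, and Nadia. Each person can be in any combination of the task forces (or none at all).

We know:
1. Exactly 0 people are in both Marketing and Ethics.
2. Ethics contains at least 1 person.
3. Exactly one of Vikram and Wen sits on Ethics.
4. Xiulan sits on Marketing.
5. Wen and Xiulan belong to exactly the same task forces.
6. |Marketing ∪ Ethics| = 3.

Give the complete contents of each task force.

Marketing = {Wen, Xiulan}; Ethics = {Vikram}

From (4): Xiulan ∈ Marketing.
(5): Wen matches Xiulan: Wen ∈ Marketing.
Suppose Xiulan ∈ Ethics: no assignment then satisfies all the clues, so Xiulan ∉ Ethics.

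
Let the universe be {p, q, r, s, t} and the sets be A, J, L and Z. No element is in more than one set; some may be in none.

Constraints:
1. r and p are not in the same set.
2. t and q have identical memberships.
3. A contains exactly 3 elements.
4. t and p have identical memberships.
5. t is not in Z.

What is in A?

A = {p, q, t}

From (5): t ∉ Z.
(2): q matches t: q ∉ Z.
(4): p matches t: p ∉ Z.
Suppose p ∉ A: no assignment then satisfies all the clues, so p ∈ A.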